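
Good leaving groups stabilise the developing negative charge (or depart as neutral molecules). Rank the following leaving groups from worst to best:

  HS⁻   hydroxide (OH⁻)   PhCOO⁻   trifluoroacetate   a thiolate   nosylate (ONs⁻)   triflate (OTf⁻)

triflate (OTf⁻): pKₐ(CF₃SO₃H (triflic acid)) ≈ -14
nosylate (ONs⁻): pKₐ(p-O₂NC₆H₄SO₃H) ≈ -3.5 — p-nitro group further stabilises the sulfonate
trifluoroacetate: pKₐ(CF₃COOH) ≈ 0.2 — strongly electron-withdrawing CF₃ stabilises the carboxylate
PhCOO⁻: pKₐ(C₆H₅COOH) ≈ 4.2
HS⁻: pKₐ(H₂S) ≈ 7 — larger and more polarisable than the oxygen analogue
a thiolate: pKₐ(RSH (a thiol)) ≈ 10.5 — moderately basic; rarely leaves without activation
hydroxide (OH⁻): pKₐ(H₂O) ≈ 15.7
The question asks for worst first, so the sequence is read in increasing leaving-group ability.

hydroxide (OH⁻) < a thiolate < HS⁻ < PhCOO⁻ < trifluoroacetate < nosylate (ONs⁻) < triflate (OTf⁻)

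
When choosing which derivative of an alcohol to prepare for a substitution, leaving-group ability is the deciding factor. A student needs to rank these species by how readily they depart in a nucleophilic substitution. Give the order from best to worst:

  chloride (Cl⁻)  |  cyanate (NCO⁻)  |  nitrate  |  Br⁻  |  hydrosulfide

Rank by basicity of the departing species: weakest base leaves most easily.
Br⁻: pKₐ(HBr) ≈ -9 — weak base; good leaving group
chloride (Cl⁻): pKₐ(HCl) ≈ -7 — moderately weak base
nitrate: pKₐ(HNO₃) ≈ -1.3 — resonance-delocalised over three oxygens
cyanate (NCO⁻): pKₐ(HOCN) ≈ 3.5 — resonance between N and O
hydrosulfide: pKₐ(H₂S) ≈ 7 — larger and more polarisable than the oxygen analogue

Br⁻ > chloride (Cl⁻) > nitrate > cyanate (NCO⁻) > hydrosulfide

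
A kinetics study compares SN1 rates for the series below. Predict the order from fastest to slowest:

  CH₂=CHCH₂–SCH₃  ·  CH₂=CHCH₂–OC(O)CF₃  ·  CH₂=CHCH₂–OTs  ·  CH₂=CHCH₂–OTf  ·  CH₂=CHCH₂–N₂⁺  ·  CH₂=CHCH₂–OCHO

CH₂=CHCH₂–N₂⁺ > CH₂=CHCH₂–OTf > CH₂=CHCH₂–OTs > CH₂=CHCH₂–OC(O)CF₃ > CH₂=CHCH₂–OCHO > CH₂=CHCH₂–SCH₃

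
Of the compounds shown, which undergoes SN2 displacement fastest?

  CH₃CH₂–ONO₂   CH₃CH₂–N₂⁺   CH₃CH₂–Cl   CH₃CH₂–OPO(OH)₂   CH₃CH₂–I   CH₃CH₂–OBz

With the same alkyl group throughout, only the leaving group differentiates the rates.
The more stable X⁻ (or X) is on its own — i.e. the weaker a base it is — the better a leaving group it makes.
CH₃CH₂–N₂⁺ loses N₂: no meaningful conjugate acid; N₂ departs as an exceptionally stable neutral molecule
CH₃CH₂–I loses I⁻: pKₐ(HI) ≈ -10
CH₃CH₂–Cl loses Cl⁻: pKₐ(HCl) ≈ -7
CH₃CH₂–ONO₂ loses NO₃⁻: pKₐ(HNO₃) ≈ -1.3
CH₃CH₂–OPO(OH)₂ loses H₂PO₄⁻: pKₐ(H₃PO₄) ≈ 2.1
CH₃CH₂–OBz loses PhCOO⁻: pKₐ(C₆H₅COOH) ≈ 4.2

CH₃CH₂–N₂⁺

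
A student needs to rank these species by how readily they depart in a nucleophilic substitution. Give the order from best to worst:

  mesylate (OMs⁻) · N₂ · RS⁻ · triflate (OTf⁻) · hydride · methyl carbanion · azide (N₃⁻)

N₂ > triflate (OTf⁻) > mesylate (OMs⁻) > azide (N₃⁻) > RS⁻ > hydride > methyl carbanion

N₂: no meaningful conjugate acid; N₂ departs as an exceptionally stable neutral molecule
triflate (OTf⁻): pKₐ(CF₃SO₃H (triflic acid)) ≈ -14
mesylate (OMs⁻): pKₐ(CH₃SO₃H (MsOH)) ≈ -1.9
azide (N₃⁻): pKₐ(HN₃) ≈ 4.7
RS⁻: pKₐ(RSH (a thiol)) ≈ 10.5
hydride: pKₐ(H₂) ≈ 36
methyl carbanion: pKₐ(CH₄) ≈ 48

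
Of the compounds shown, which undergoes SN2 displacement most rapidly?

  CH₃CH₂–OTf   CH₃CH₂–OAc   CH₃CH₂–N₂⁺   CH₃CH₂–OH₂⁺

With the same alkyl group throughout, only the leaving group differentiates the rates.
The more stable X⁻ (or X) is on its own — i.e. the weaker a base it is — the better a leaving group it makes.
CH₃CH₂–N₂⁺ loses N₂: no meaningful conjugate acid; N₂ departs as an exceptionally stable neutral molecule
CH₃CH₂–OTf loses OTf⁻: pKₐ(CF₃SO₃H (triflic acid)) ≈ -14
CH₃CH₂–OH₂⁺ loses H₂O: pKₐ(H₃O⁺) ≈ -1.7
CH₃CH₂–OAc loses AcO⁻: pKₐ(CH₃COOH) ≈ 4.8

CH₃CH₂–N₂⁺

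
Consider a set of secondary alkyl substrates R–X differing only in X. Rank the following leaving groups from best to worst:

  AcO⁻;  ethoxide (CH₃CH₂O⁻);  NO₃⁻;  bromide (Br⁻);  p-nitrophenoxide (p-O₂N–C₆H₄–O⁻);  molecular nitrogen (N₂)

molecular nitrogen (N₂) > bromide (Br⁻) > NO₃⁻ > AcO⁻ > p-nitrophenoxide (p-O₂N–C₆H₄–O⁻) > ethoxide (CH₃CH₂O⁻)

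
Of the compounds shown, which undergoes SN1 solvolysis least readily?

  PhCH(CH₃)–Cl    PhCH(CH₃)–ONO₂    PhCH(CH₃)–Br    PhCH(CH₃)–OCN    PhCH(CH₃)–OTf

The skeletons are identical, so relative rate is governed entirely by leaving-group ability.
Leaving-group ability tracks the stability of the departed species; conjugate-acid pKₐ is the usual yardstick (lower pKₐ → better LG).
PhCH(CH₃)–OTf loses OTf⁻: pKₐ(CF₃SO₃H (triflic acid)) ≈ -14
PhCH(CH₃)–Br loses Br⁻: pKₐ(HBr) ≈ -9
PhCH(CH₃)–Cl loses Cl⁻: pKₐ(HCl) ≈ -7
PhCH(CH₃)–ONO₂ loses NO₃⁻: pKₐ(HNO₃) ≈ -1.3
PhCH(CH₃)–OCN loses NCO⁻: pKₐ(HOCN) ≈ 3.5

PhCH(CH₃)–OCN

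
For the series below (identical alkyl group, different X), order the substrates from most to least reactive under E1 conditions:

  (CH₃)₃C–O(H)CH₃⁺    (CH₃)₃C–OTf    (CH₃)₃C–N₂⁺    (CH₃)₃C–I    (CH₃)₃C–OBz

Identical carbon frameworks mean the comparison reduces to leaving-group quality.
The more stable X⁻ (or X) is on its own — i.e. the weaker a base it is — the better a leaving group it makes.
(CH₃)₃C–N₂⁺ loses N₂: no meaningful conjugate acid; N₂ departs as an exceptionally stable neutral molecule
(CH₃)₃C–OTf loses OTf⁻: pKₐ(CF₃SO₃H (triflic acid)) ≈ -14
(CH₃)₃C–I loses I⁻: pKₐ(HI) ≈ -10
(CH₃)₃C–O(H)CH₃⁺ loses R'OH: pKₐ(R'OH₂⁺) ≈ -2.4
(CH₃)₃C–OBz loses PhCOO⁻: pKₐ(C₆H₅COOH) ≈ 4.2

(CH₃)₃C–N₂⁺ > (CH₃)₃C–OTf > (CH₃)₃C–I > (CH₃)₃C–O(H)CH₃⁺ > (CH₃)₃C–OBz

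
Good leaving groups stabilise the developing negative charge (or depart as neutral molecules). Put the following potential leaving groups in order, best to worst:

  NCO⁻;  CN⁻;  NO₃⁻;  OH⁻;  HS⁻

NO₃⁻: pKₐ(HNO₃) ≈ -1.3
NCO⁻: pKₐ(HOCN) ≈ 3.5
HS⁻: pKₐ(H₂S) ≈ 7 — larger and more polarisable than the oxygen analogue
CN⁻: pKₐ(HCN) ≈ 9.2
OH⁻: pKₐ(H₂O) ≈ 15.7 — strong base; essentially never leaves without prior activation

NO₃⁻ > NCO⁻ > HS⁻ > CN⁻ > OH⁻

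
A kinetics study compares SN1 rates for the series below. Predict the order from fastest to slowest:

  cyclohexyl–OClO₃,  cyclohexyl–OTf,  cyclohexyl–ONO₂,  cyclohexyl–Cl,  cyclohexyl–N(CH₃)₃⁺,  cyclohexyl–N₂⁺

With the same alkyl group throughout, only the leaving group differentiates the rates.
The more stable X⁻ (or X) is on its own — i.e. the weaker a base it is — the better a leaving group it makes.
cyclohexyl–N₂⁺ loses N₂: no meaningful conjugate acid; N₂ departs as an exceptionally stable neutral molecule
cyclohexyl–OTf loses OTf⁻: pKₐ(CF₃SO₃H (triflic acid)) ≈ -14
cyclohexyl–OClO₃ loses ClO₄⁻: pKₐ(HClO₄) ≈ -10
cyclohexyl–Cl loses Cl⁻: pKₐ(HCl) ≈ -7
cyclohexyl–ONO₂ loses NO₃⁻: pKₐ(HNO₃) ≈ -1.3
cyclohexyl–N(CH₃)₃⁺ loses NR'₃: pKₐ(R'₃NH⁺) ≈ 10.7

cyclohexyl–N₂⁺ > cyclohexyl–OTf > cyclohexyl–OClO₃ > cyclohexyl–Cl > cyclohexyl–ONO₂ > cyclohexyl–N(CH₃)₃⁺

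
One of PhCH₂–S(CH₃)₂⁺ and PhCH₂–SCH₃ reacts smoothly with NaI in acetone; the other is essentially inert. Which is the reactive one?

From PhCH₂–SCH₃ the departing group would be RS⁻ (pKₐ(RSH (a thiol)) ≈ 10.5). Moderately basic; rarely leaves without activation.
From PhCH₂–S(CH₃)₂⁺ the leaving group is SR'₂ (pKₐ(R'₂SH⁺) ≈ -7). Neutral; leaves from a sulfonium salt (R–SR'₂⁺).
(In practice PhCH₂–S(CH₃)₂⁺ is made from PhCH₂–SCH₃ by S-methylation with CH₃I, allowing neutral dimethyl sulfide, rather than methanethiolate, to depart.)

PhCH₂–S(CH₃)₂⁺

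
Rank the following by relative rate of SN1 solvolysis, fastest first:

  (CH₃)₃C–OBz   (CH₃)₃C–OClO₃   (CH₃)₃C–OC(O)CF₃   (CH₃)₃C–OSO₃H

With the same alkyl group throughout, only the leaving group differentiates the rates.
Leaving-group ability tracks the stability of the departed species; conjugate-acid pKₐ is the usual yardstick (lower pKₐ → better LG).
(CH₃)₃C–OClO₃ loses ClO₄⁻: pKₐ(HClO₄) ≈ -10
(CH₃)₃C–OSO₃H loses HSO₄⁻: pKₐ(H₂SO₄) ≈ -3
(CH₃)₃C–OC(O)CF₃ loses CF₃COO⁻: pKₐ(CF₃COOH) ≈ 0.2
(CH₃)₃C–OBz loses PhCOO⁻: pKₐ(C₆H₅COOH) ≈ 4.2

(CH₃)₃C–OClO₃ > (CH₃)₃C–OSO₃H > (CH₃)₃C–OC(O)CF₃ > (CH₃)₃C–OBz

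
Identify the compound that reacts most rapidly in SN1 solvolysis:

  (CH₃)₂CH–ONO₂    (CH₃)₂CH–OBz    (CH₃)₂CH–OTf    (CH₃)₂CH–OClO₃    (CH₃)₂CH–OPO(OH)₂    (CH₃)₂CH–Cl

(CH₃)₂CH–OTf

Same R in every case — rank the leaving groups.
Rank by basicity of the departing species: weakest base leaves most easily.
(CH₃)₂CH–OTf loses OTf⁻: pKₐ(CF₃SO₃H (triflic acid)) ≈ -14
(CH₃)₂CH–OClO₃ loses ClO₄⁻: pKₐ(HClO₄) ≈ -10
(CH₃)₂CH–Cl loses Cl⁻: pKₐ(HCl) ≈ -7
(CH₃)₂CH–ONO₂ loses NO₃⁻: pKₐ(HNO₃) ≈ -1.3
(CH₃)₂CH–OPO(OH)₂ loses H₂PO₄⁻: pKₐ(H₃PO₄) ≈ 2.1
(CH₃)₂CH–OBz loses PhCOO⁻: pKₐ(C₆H₅COOH) ≈ 4.2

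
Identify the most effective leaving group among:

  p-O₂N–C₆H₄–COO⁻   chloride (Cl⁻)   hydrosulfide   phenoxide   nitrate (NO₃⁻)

chloride (Cl⁻): pKₐ(HCl) ≈ -7
nitrate (NO₃⁻): pKₐ(HNO₃) ≈ -1.3
p-O₂N–C₆H₄–COO⁻: pKₐ(p-nitrobenzoic acid) ≈ 3.4
hydrosulfide: pKₐ(H₂S) ≈ 7
phenoxide: pKₐ(C₆H₅OH (phenol)) ≈ 10

chloride (Cl⁻)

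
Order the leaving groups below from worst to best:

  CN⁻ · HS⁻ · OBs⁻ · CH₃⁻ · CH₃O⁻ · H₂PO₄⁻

CH₃⁻ < CH₃O⁻ < CN⁻ < HS⁻ < H₂PO₄⁻ < OBs⁻

Rank by basicity of the departing species: weakest base leaves most easily.
OBs⁻: pKₐ(p-BrC₆H₄SO₃H) ≈ -2.8
H₂PO₄⁻: pKₐ(H₃PO₄) ≈ 2.1 — moderate base; biological leaving group after further activation
HS⁻: pKₐ(H₂S) ≈ 7
CN⁻: pKₐ(HCN) ≈ 9.2 — sp carbon stabilises the charge somewhat, but still a poor LG
CH₃O⁻: pKₐ(CH₃OH) ≈ 15.5 — strong base; alkoxides do not leave unassisted
CH₃⁻: pKₐ(CH₄) ≈ 48 — unstabilised carbanion; the worst conceivable leaving group
Reversing gives the worst-to-best order requested.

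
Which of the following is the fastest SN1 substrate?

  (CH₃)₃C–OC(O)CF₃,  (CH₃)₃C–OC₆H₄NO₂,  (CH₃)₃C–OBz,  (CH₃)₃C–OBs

(CH₃)₃C–OBs

The skeletons are identical, so relative rate is governed entirely by leaving-group ability.
The more stable X⁻ (or X) is on its own — i.e. the weaker a base it is — the better a leaving group it makes.
(CH₃)₃C–OBs loses OBs⁻: pKₐ(p-BrC₆H₄SO₃H) ≈ -2.8
(CH₃)₃C–OC(O)CF₃ loses CF₃COO⁻: pKₐ(CF₃COOH) ≈ 0.2
(CH₃)₃C–OBz loses PhCOO⁻: pKₐ(C₆H₅COOH) ≈ 4.2
(CH₃)₃C–OC₆H₄NO₂ loses p-O₂N–C₆H₄–O⁻: pKₐ(p-nitrophenol) ≈ 7.2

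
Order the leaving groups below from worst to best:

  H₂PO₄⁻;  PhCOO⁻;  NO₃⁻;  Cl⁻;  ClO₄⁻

PhCOO⁻ < H₂PO₄⁻ < NO₃⁻ < Cl⁻ < ClO₄⁻

A good leaving group is a weak base: the lower the pKₐ of its conjugate acid, the more readily it departs.
ClO₄⁻: pKₐ(HClO₄) ≈ -10 — extremely weak base; rarely used for safety reasons
Cl⁻: pKₐ(HCl) ≈ -7 — moderately weak base
NO₃⁻: pKₐ(HNO₃) ≈ -1.3 — resonance-delocalised over three oxygens
H₂PO₄⁻: pKₐ(H₃PO₄) ≈ 2.1 — moderate base; biological leaving group after further activation
PhCOO⁻: pKₐ(C₆H₅COOH) ≈ 4.2
The question asks for worst first, so the sequence is read in increasing leaving-group ability.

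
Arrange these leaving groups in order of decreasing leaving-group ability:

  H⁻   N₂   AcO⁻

N₂ > AcO⁻ > H⁻

N₂: no meaningful conjugate acid; N₂ departs as an exceptionally stable neutral molecule
AcO⁻: pKₐ(CH₃COOH) ≈ 4.8 — resonance-stabilised but still a weak base
H⁻: pKₐ(H₂) ≈ 36 — extremely strong base; leaves only in special hydride-transfer contexts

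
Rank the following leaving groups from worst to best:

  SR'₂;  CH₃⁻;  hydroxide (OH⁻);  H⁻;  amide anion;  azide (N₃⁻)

CH₃⁻ < amide anion < H⁻ < hydroxide (OH⁻) < azide (N₃⁻) < SR'₂

The more stable X⁻ (or X) is on its own — i.e. the weaker a base it is — the better a leaving group it makes.
SR'₂: pKₐ(R'₂SH⁺) ≈ -7 — neutral; leaves from a sulfonium salt (R–SR'₂⁺)
azide (N₃⁻): pKₐ(HN₃) ≈ 4.7 — linear, resonance-stabilised
hydroxide (OH⁻): pKₐ(H₂O) ≈ 15.7
H⁻: pKₐ(H₂) ≈ 36
amide anion: pKₐ(NH₃) ≈ 38 — extremely strong base; never a leaving group
CH₃⁻: pKₐ(CH₄) ≈ 48 — unstabilised carbanion; the worst conceivable leaving group
Listed from poorest to best leaving group as asked.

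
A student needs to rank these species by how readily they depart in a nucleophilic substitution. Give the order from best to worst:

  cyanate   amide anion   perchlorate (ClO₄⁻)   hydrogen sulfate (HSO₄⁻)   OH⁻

perchlorate (ClO₄⁻) > hydrogen sulfate (HSO₄⁻) > cyanate > OH⁻ > amide anion

Rank by basicity of the departing species: weakest base leaves most easily.
perchlorate (ClO₄⁻): pKₐ(HClO₄) ≈ -10 — extremely weak base; rarely used for safety reasons
hydrogen sulfate (HSO₄⁻): pKₐ(H₂SO₄) ≈ -3
cyanate: pKₐ(HOCN) ≈ 3.5 — resonance between N and O
OH⁻: pKₐ(H₂O) ≈ 15.7 — strong base; essentially never leaves without prior activation
amide anion: pKₐ(NH₃) ≈ 38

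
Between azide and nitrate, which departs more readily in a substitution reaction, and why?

nitrate is the better leaving group.
pKₐ(HNO₃) ≈ -1.3 versus pKₐ(HN₃) ≈ 4.7: nitrate is the much weaker base.
Resonance-delocalised over three oxygens.

nitrate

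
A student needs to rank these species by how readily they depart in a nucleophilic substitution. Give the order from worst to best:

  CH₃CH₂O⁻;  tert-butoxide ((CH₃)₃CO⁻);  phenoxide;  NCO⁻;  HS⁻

NCO⁻: pKₐ(HOCN) ≈ 3.5
HS⁻: pKₐ(H₂S) ≈ 7
phenoxide: pKₐ(C₆H₅OH (phenol)) ≈ 10
CH₃CH₂O⁻: pKₐ(CH₃CH₂OH) ≈ 16
tert-butoxide ((CH₃)₃CO⁻): pKₐ(t-BuOH) ≈ 18
Reversing gives the worst-to-best order requested.

tert-butoxide ((CH₃)₃CO⁻) < CH₃CH₂O⁻ < phenoxide < HS⁻ < NCO⁻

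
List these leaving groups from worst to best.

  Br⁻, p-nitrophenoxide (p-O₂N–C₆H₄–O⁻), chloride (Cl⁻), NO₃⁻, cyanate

The more stable X⁻ (or X) is on its own — i.e. the weaker a base it is — the better a leaving group it makes.
Br⁻: pKₐ(HBr) ≈ -9 — weak base; good leaving group
chloride (Cl⁻): pKₐ(HCl) ≈ -7 — moderately weak base
NO₃⁻: pKₐ(HNO₃) ≈ -1.3
cyanate: pKₐ(HOCN) ≈ 3.5
p-nitrophenoxide (p-O₂N–C₆H₄–O⁻): pKₐ(p-nitrophenol) ≈ 7.2 — nitro group delocalises the charge; the classic chromogenic LG
Reversing gives the worst-to-best order requested.

p-nitrophenoxide (p-O₂N–C₆H₄–O⁻) < cyanate < NO₃⁻ < chloride (Cl⁻) < Br⁻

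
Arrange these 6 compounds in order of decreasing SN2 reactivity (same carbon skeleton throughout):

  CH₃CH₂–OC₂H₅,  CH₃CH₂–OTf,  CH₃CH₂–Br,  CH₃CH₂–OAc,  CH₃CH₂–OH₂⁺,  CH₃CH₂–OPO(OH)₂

The skeletons are identical, so relative rate is governed entirely by leaving-group ability.
The more stable X⁻ (or X) is on its own — i.e. the weaker a base it is — the better a leaving group it makes.
CH₃CH₂–OTf loses OTf⁻: pKₐ(CF₃SO₃H (triflic acid)) ≈ -14
CH₃CH₂–Br loses Br⁻: pKₐ(HBr) ≈ -9
CH₃CH₂–OH₂⁺ loses H₂O: pKₐ(H₃O⁺) ≈ -1.7
CH₃CH₂–OPO(OH)₂ loses H₂PO₄⁻: pKₐ(H₃PO₄) ≈ 2.1
CH₃CH₂–OAc loses AcO⁻: pKₐ(CH₃COOH) ≈ 4.8
CH₃CH₂–OC₂H₅ loses CH₃CH₂O⁻: pKₐ(CH₃CH₂OH) ≈ 16

CH₃CH₂–OTf > CH₃CH₂–Br > CH₃CH₂–OH₂⁺ > CH₃CH₂–OPO(OH)₂ > CH₃CH₂–OAc > CH₃CH₂–OC₂H₅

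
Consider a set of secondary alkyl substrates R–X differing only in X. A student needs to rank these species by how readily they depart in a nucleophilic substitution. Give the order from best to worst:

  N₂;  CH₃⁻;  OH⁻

N₂ > OH⁻ > CH₃⁻

The more stable X⁻ (or X) is on its own — i.e. the weaker a base it is — the better a leaving group it makes.
N₂: no meaningful conjugate acid; N₂ departs as an exceptionally stable neutral molecule
OH⁻: pKₐ(H₂O) ≈ 15.7
CH₃⁻: pKₐ(CH₄) ≈ 48 — unstabilised carbanion; the worst conceivable leaving group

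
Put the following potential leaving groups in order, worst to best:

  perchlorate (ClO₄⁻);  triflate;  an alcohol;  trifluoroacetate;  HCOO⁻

HCOO⁻ < trifluoroacetate < an alcohol < perchlorate (ClO₄⁻) < triflate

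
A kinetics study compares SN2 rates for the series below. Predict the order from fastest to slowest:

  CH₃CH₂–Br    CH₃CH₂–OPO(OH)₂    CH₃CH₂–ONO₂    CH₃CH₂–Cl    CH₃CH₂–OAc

CH₃CH₂–Br > CH₃CH₂–Cl > CH₃CH₂–ONO₂ > CH₃CH₂–OPO(OH)₂ > CH₃CH₂–OAc

The skeletons are identical, so relative rate is governed entirely by leaving-group ability.
Rank by basicity of the departing species: weakest base leaves most easily.
CH₃CH₂–Br loses Br⁻: pKₐ(HBr) ≈ -9
CH₃CH₂–Cl loses Cl⁻: pKₐ(HCl) ≈ -7
CH₃CH₂–ONO₂ loses NO₃⁻: pKₐ(HNO₃) ≈ -1.3
CH₃CH₂–OPO(OH)₂ loses H₂PO₄⁻: pKₐ(H₃PO₄) ≈ 2.1
CH₃CH₂–OAc loses AcO⁻: pKₐ(CH₃COOH) ≈ 4.8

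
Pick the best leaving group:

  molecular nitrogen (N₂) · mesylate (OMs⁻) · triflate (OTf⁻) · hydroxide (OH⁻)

molecular nitrogen (N₂)

molecular nitrogen (N₂): no meaningful conjugate acid; N₂ departs as an exceptionally stable neutral molecule
triflate (OTf⁻): pKₐ(CF₃SO₃H (triflic acid)) ≈ -14
mesylate (OMs⁻): pKₐ(CH₃SO₃H (MsOH)) ≈ -1.9
hydroxide (OH⁻): pKₐ(H₂O) ≈ 15.7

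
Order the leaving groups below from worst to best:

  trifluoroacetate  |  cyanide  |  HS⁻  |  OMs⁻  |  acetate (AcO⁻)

Rank by basicity of the departing species: weakest base leaves most easily.
OMs⁻: pKₐ(CH₃SO₃H (MsOH)) ≈ -1.9
trifluoroacetate: pKₐ(CF₃COOH) ≈ 0.2 — strongly electron-withdrawing CF₃ stabilises the carboxylate
acetate (AcO⁻): pKₐ(CH₃COOH) ≈ 4.8 — resonance-stabilised but still a weak base
HS⁻: pKₐ(H₂S) ≈ 7 — larger and more polarisable than the oxygen analogue
cyanide: pKₐ(HCN) ≈ 9.2 — sp carbon stabilises the charge somewhat, but still a poor LG
The question asks for worst first, so the sequence is read in increasing leaving-group ability.

cyanide < HS⁻ < acetate (AcO⁻) < trifluoroacetate < OMs⁻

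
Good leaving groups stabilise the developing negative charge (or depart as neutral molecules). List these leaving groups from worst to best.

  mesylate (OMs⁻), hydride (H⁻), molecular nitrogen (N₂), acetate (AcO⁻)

molecular nitrogen (N₂): no meaningful conjugate acid; N₂ departs as an exceptionally stable neutral molecule
mesylate (OMs⁻): pKₐ(CH₃SO₃H (MsOH)) ≈ -1.9 — resonance-delocalised alkanesulfonate
acetate (AcO⁻): pKₐ(CH₃COOH) ≈ 4.8 — resonance-stabilised but still a weak base
hydride (H⁻): pKₐ(H₂) ≈ 36 — extremely strong base; leaves only in special hydride-transfer contexts
Listed from poorest to best leaving group as asked.

hydride (H⁻) < acetate (AcO⁻) < mesylate (OMs⁻) < molecular nitrogen (N₂)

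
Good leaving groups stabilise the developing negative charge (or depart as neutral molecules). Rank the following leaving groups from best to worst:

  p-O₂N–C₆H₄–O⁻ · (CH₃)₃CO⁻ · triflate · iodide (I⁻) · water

triflate: pKₐ(CF₃SO₃H (triflic acid)) ≈ -14 — charge spread over three oxygens and a CF₃ group; the premier leaving group in synthesis
iodide (I⁻): pKₐ(HI) ≈ -10 — large, highly polarisable; very weak base
water: pKₐ(H₃O⁺) ≈ -1.7 — neutral; leaves from a protonated alcohol (R–OH₂⁺)
p-O₂N–C₆H₄–O⁻: pKₐ(p-nitrophenol) ≈ 7.2
(CH₃)₃CO⁻: pKₐ(t-BuOH) ≈ 18 — bulky, strongly basic alkoxide

triflate > iodide (I⁻) > water > p-O₂N–C₆H₄–O⁻ > (CH₃)₃CO⁻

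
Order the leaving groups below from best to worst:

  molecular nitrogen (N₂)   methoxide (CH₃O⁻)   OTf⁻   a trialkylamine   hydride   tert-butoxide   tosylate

molecular nitrogen (N₂): no meaningful conjugate acid; N₂ departs as an exceptionally stable neutral molecule
OTf⁻: pKₐ(CF₃SO₃H (triflic acid)) ≈ -14
tosylate: pKₐ(p-CH₃C₆H₄SO₃H (TsOH)) ≈ -2.8
a trialkylamine: pKₐ(R'₃NH⁺) ≈ 10.7
methoxide (CH₃O⁻): pKₐ(CH₃OH) ≈ 15.5
tert-butoxide: pKₐ(t-BuOH) ≈ 18
hydride: pKₐ(H₂) ≈ 36

molecular nitrogen (N₂) > OTf⁻ > tosylate > a trialkylamine > methoxide (CH₃O⁻) > tert-butoxide > hydride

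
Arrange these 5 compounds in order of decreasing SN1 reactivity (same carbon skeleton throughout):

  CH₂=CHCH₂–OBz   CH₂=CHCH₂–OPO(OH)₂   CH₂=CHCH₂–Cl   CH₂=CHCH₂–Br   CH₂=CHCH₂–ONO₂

With the same alkyl group throughout, only the leaving group differentiates the rates.
Rank by basicity of the departing species: weakest base leaves most easily.
CH₂=CHCH₂–Br loses Br⁻: pKₐ(HBr) ≈ -9
CH₂=CHCH₂–Cl loses Cl⁻: pKₐ(HCl) ≈ -7
CH₂=CHCH₂–ONO₂ loses NO₃⁻: pKₐ(HNO₃) ≈ -1.3
CH₂=CHCH₂–OPO(OH)₂ loses H₂PO₄⁻: pKₐ(H₃PO₄) ≈ 2.1
CH₂=CHCH₂–OBz loses PhCOO⁻: pKₐ(C₆H₅COOH) ≈ 4.2

CH₂=CHCH₂–Br > CH₂=CHCH₂–Cl > CH₂=CHCH₂–ONO₂ > CH₂=CHCH₂–OPO(OH)₂ > CH₂=CHCH₂–OBz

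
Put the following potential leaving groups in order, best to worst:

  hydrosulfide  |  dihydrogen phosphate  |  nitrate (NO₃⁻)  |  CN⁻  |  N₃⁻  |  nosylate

nosylate: pKₐ(p-O₂NC₆H₄SO₃H) ≈ -3.5
nitrate (NO₃⁻): pKₐ(HNO₃) ≈ -1.3 — resonance-delocalised over three oxygens
dihydrogen phosphate: pKₐ(H₃PO₄) ≈ 2.1
N₃⁻: pKₐ(HN₃) ≈ 4.7 — linear, resonance-stabilised
hydrosulfide: pKₐ(H₂S) ≈ 7 — larger and more polarisable than the oxygen analogue
CN⁻: pKₐ(HCN) ≈ 9.2

nosylate > nitrate (NO₃⁻) > dihydrogen phosphate > N₃⁻ > hydrosulfide > CN⁻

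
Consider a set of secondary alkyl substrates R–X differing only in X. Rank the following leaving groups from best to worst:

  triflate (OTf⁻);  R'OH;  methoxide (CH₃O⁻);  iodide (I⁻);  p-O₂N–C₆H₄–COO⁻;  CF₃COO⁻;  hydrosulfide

triflate (OTf⁻) > iodide (I⁻) > R'OH > CF₃COO⁻ > p-O₂N–C₆H₄–COO⁻ > hydrosulfide > methoxide (CH₃O⁻)

Leaving-group ability tracks the stability of the departed species; conjugate-acid pKₐ is the usual yardstick (lower pKₐ → better LG).
triflate (OTf⁻): pKₐ(CF₃SO₃H (triflic acid)) ≈ -14 — charge spread over three oxygens and a CF₃ group; the premier leaving group in synthesis
iodide (I⁻): pKₐ(HI) ≈ -10 — large, highly polarisable; very weak base
R'OH: pKₐ(R'OH₂⁺) ≈ -2.4
CF₃COO⁻: pKₐ(CF₃COOH) ≈ 0.2 — strongly electron-withdrawing CF₃ stabilises the carboxylate
p-O₂N–C₆H₄–COO⁻: pKₐ(p-nitrobenzoic acid) ≈ 3.4 — electron-withdrawing nitro group stabilises the carboxylate
hydrosulfide: pKₐ(H₂S) ≈ 7 — larger and more polarisable than the oxygen analogue
methoxide (CH₃O⁻): pKₐ(CH₃OH) ≈ 15.5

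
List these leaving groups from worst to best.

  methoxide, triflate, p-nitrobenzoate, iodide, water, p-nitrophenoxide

methoxide < p-nitrophenoxide < p-nitrobenzoate < water < iodide < triflate

The more stable X⁻ (or X) is on its own — i.e. the weaker a base it is — the better a leaving group it makes.
triflate: pKₐ(CF₃SO₃H (triflic acid)) ≈ -14
iodide: pKₐ(HI) ≈ -10
water: pKₐ(H₃O⁺) ≈ -1.7
p-nitrobenzoate: pKₐ(p-nitrobenzoic acid) ≈ 3.4
p-nitrophenoxide: pKₐ(p-nitrophenol) ≈ 7.2
methoxide: pKₐ(CH₃OH) ≈ 15.5
Reversing gives the worst-to-best order requested.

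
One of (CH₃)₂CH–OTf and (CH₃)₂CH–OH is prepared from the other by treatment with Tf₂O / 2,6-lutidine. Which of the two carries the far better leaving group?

(CH₃)₂CH–OTf

From (CH₃)₂CH–OH the departing group would be OH⁻ (pKₐ(H₂O) ≈ 15.7). Strong base; essentially never leaves without prior activation.
From (CH₃)₂CH–OTf the leaving group is OTf⁻ (pKₐ(CF₃SO₃H (triflic acid)) ≈ -14). Charge spread over three oxygens and a CF₃ group; the premier leaving group in synthesis.
Treatment with Tf₂O / 2,6-lutidine works by converting the hydroxyl into a triflate, making (CH₃)₂CH–OTf enormously more reactive.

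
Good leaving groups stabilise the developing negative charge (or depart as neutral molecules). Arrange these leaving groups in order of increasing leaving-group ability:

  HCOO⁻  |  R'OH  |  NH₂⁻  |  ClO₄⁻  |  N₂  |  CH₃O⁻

NH₂⁻ < CH₃O⁻ < HCOO⁻ < R'OH < ClO₄⁻ < N₂

A good leaving group is a weak base: the lower the pKₐ of its conjugate acid, the more readily it departs.
N₂: no meaningful conjugate acid; N₂ departs as an exceptionally stable neutral molecule
ClO₄⁻: pKₐ(HClO₄) ≈ -10
R'OH: pKₐ(R'OH₂⁺) ≈ -2.4
HCOO⁻: pKₐ(HCOOH) ≈ 3.8
CH₃O⁻: pKₐ(CH₃OH) ≈ 15.5
NH₂⁻: pKₐ(NH₃) ≈ 38
Listed from poorest to best leaving group as asked.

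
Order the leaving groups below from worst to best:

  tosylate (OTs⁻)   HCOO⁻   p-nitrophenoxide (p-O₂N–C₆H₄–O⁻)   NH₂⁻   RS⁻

NH₂⁻ < RS⁻ < p-nitrophenoxide (p-O₂N–C₆H₄–O⁻) < HCOO⁻ < tosylate (OTs⁻)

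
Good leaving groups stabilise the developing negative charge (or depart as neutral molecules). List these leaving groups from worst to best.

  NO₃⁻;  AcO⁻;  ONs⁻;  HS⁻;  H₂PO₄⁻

HS⁻ < AcO⁻ < H₂PO₄⁻ < NO₃⁻ < ONs⁻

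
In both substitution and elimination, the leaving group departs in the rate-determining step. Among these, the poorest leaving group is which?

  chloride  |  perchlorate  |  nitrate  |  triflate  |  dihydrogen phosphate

triflate: pKₐ(CF₃SO₃H (triflic acid)) ≈ -14
perchlorate: pKₐ(HClO₄) ≈ -10
chloride: pKₐ(HCl) ≈ -7
nitrate: pKₐ(HNO₃) ≈ -1.3
dihydrogen phosphate: pKₐ(H₃PO₄) ≈ 2.1

dihydrogen phosphate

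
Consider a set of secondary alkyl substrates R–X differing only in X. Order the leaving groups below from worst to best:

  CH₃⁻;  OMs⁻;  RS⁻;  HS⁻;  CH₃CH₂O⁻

CH₃⁻ < CH₃CH₂O⁻ < RS⁻ < HS⁻ < OMs⁻

OMs⁻: pKₐ(CH₃SO₃H (MsOH)) ≈ -1.9 — resonance-delocalised alkanesulfonate
HS⁻: pKₐ(H₂S) ≈ 7 — larger and more polarisable than the oxygen analogue
RS⁻: pKₐ(RSH (a thiol)) ≈ 10.5 — moderately basic; rarely leaves without activation
CH₃CH₂O⁻: pKₐ(CH₃CH₂OH) ≈ 16 — strong base; alkoxides do not leave unassisted
CH₃⁻: pKₐ(CH₄) ≈ 48 — unstabilised carbanion; the worst conceivable leaving group
Reversing gives the worst-to-best order requested.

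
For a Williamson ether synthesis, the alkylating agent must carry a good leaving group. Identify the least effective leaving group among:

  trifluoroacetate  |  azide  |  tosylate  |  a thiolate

A good leaving group is a weak base: the lower the pKₐ of its conjugate acid, the more readily it departs.
tosylate: pKₐ(p-CH₃C₆H₄SO₃H (TsOH)) ≈ -2.8
trifluoroacetate: pKₐ(CF₃COOH) ≈ 0.2
azide: pKₐ(HN₃) ≈ 4.7
a thiolate: pKₐ(RSH (a thiol)) ≈ 10.5

a thiolate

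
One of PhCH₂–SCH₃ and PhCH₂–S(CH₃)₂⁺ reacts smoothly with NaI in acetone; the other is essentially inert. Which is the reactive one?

PhCH₂–S(CH₃)₂⁺

From PhCH₂–SCH₃ the departing group would be RS⁻ (pKₐ(RSH (a thiol)) ≈ 10.5). Moderately basic; rarely leaves without activation.
From PhCH₂–S(CH₃)₂⁺ the leaving group is SR'₂ (pKₐ(R'₂SH⁺) ≈ -7). Neutral; leaves from a sulfonium salt (R–SR'₂⁺).
(In practice PhCH₂–S(CH₃)₂⁺ is made from PhCH₂–SCH₃ by S-methylation with CH₃I, allowing neutral dimethyl sulfide, rather than methanethiolate, to depart.)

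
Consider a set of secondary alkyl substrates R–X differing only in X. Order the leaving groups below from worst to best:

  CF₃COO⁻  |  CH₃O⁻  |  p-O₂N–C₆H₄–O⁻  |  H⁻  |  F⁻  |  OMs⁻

OMs⁻: pKₐ(CH₃SO₃H (MsOH)) ≈ -1.9
CF₃COO⁻: pKₐ(CF₃COOH) ≈ 0.2
F⁻: pKₐ(HF) ≈ 3.2
p-O₂N–C₆H₄–O⁻: pKₐ(p-nitrophenol) ≈ 7.2
CH₃O⁻: pKₐ(CH₃OH) ≈ 15.5
H⁻: pKₐ(H₂) ≈ 36
The question asks for worst first, so the sequence is read in increasing leaving-group ability.

H⁻ < CH₃O⁻ < p-O₂N–C₆H₄–O⁻ < F⁻ < CF₃COO⁻ < OMs⁻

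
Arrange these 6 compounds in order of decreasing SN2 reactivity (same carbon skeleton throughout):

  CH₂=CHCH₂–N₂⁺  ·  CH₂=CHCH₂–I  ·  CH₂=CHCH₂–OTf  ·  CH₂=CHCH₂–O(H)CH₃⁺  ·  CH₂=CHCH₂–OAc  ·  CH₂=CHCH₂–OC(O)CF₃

CH₂=CHCH₂–N₂⁺ > CH₂=CHCH₂–OTf > CH₂=CHCH₂–I > CH₂=CHCH₂–O(H)CH₃⁺ > CH₂=CHCH₂–OC(O)CF₃ > CH₂=CHCH₂–OAc

Identical carbon frameworks mean the comparison reduces to leaving-group quality.
Leaving-group ability tracks the stability of the departed species; conjugate-acid pKₐ is the usual yardstick (lower pKₐ → better LG).
CH₂=CHCH₂–N₂⁺ loses N₂: no meaningful conjugate acid; N₂ departs as an exceptionally stable neutral molecule
CH₂=CHCH₂–OTf loses OTf⁻: pKₐ(CF₃SO₃H (triflic acid)) ≈ -14
CH₂=CHCH₂–I loses I⁻: pKₐ(HI) ≈ -10
CH₂=CHCH₂–O(H)CH₃⁺ loses R'OH: pKₐ(R'OH₂⁺) ≈ -2.4
CH₂=CHCH₂–OC(O)CF₃ loses CF₃COO⁻: pKₐ(CF₃COOH) ≈ 0.2
CH₂=CHCH₂–OAc loses AcO⁻: pKₐ(CH₃COOH) ≈ 4.8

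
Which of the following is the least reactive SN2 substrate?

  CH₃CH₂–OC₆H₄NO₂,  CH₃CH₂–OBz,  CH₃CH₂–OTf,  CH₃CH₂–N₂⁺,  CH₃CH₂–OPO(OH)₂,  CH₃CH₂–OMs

The skeletons are identical, so relative rate is governed entirely by leaving-group ability.
Rank by basicity of the departing species: weakest base leaves most easily.
CH₃CH₂–N₂⁺ loses N₂: no meaningful conjugate acid; N₂ departs as an exceptionally stable neutral molecule
CH₃CH₂–OTf loses OTf⁻: pKₐ(CF₃SO₃H (triflic acid)) ≈ -14
CH₃CH₂–OMs loses OMs⁻: pKₐ(CH₃SO₃H (MsOH)) ≈ -1.9
CH₃CH₂–OPO(OH)₂ loses H₂PO₄⁻: pKₐ(H₃PO₄) ≈ 2.1
CH₃CH₂–OBz loses PhCOO⁻: pKₐ(C₆H₅COOH) ≈ 4.2
CH₃CH₂–OC₆H₄NO₂ loses p-O₂N–C₆H₄–O⁻: pKₐ(p-nitrophenol) ≈ 7.2

CH₃CH₂–OC₆H₄NO₂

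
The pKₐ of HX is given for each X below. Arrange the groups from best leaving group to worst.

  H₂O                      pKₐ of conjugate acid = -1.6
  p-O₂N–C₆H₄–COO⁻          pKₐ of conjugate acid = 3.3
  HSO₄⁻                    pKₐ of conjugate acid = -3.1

Lower conjugate-acid pKₐ ⇒ weaker base ⇒ better leaving group.
Sorting by the given values: HSO₄⁻ (-3.1), H₂O (-1.6), p-O₂N–C₆H₄–COO⁻ (3.3).

HSO₄⁻ > H₂O > p-O₂N–C₆H₄–COO⁻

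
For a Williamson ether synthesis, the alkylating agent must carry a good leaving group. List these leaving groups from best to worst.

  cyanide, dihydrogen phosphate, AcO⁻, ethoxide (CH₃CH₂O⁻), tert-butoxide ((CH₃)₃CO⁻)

dihydrogen phosphate > AcO⁻ > cyanide > ethoxide (CH₃CH₂O⁻) > tert-butoxide ((CH₃)₃CO⁻)

Leaving-group ability tracks the stability of the departed species; conjugate-acid pKₐ is the usual yardstick (lower pKₐ → better LG).
dihydrogen phosphate: pKₐ(H₃PO₄) ≈ 2.1
AcO⁻: pKₐ(CH₃COOH) ≈ 4.8
cyanide: pKₐ(HCN) ≈ 9.2
ethoxide (CH₃CH₂O⁻): pKₐ(CH₃CH₂OH) ≈ 16
tert-butoxide ((CH₃)₃CO⁻): pKₐ(t-BuOH) ≈ 18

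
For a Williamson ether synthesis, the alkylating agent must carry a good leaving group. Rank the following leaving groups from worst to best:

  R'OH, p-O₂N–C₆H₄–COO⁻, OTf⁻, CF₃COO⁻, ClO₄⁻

OTf⁻: pKₐ(CF₃SO₃H (triflic acid)) ≈ -14
ClO₄⁻: pKₐ(HClO₄) ≈ -10
R'OH: pKₐ(R'OH₂⁺) ≈ -2.4
CF₃COO⁻: pKₐ(CF₃COOH) ≈ 0.2
p-O₂N–C₆H₄–COO⁻: pKₐ(p-nitrobenzoic acid) ≈ 3.4
Reversing gives the worst-to-best order requested.

p-O₂N–C₆H₄–COO⁻ < CF₃COO⁻ < R'OH < ClO₄⁻ < OTf⁻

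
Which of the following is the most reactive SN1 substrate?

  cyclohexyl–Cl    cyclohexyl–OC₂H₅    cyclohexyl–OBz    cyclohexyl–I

The skeletons are identical, so relative rate is governed entirely by leaving-group ability.
A good leaving group is a weak base: the lower the pKₐ of its conjugate acid, the more readily it departs.
cyclohexyl–I loses I⁻: pKₐ(HI) ≈ -10
cyclohexyl–Cl loses Cl⁻: pKₐ(HCl) ≈ -7
cyclohexyl–OBz loses PhCOO⁻: pKₐ(C₆H₅COOH) ≈ 4.2
cyclohexyl–OC₂H₅ loses CH₃CH₂O⁻: pKₐ(CH₃CH₂OH) ≈ 16

cyclohexyl–I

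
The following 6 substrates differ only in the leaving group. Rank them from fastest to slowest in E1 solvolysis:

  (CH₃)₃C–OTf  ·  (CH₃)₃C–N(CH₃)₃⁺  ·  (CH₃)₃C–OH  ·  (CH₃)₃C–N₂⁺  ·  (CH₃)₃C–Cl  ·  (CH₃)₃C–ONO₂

The skeletons are identical, so relative rate is governed entirely by leaving-group ability.
Rank by basicity of the departing species: weakest base leaves most easily.
(CH₃)₃C–N₂⁺ loses N₂: no meaningful conjugate acid; N₂ departs as an exceptionally stable neutral molecule
(CH₃)₃C–OTf loses OTf⁻: pKₐ(CF₃SO₃H (triflic acid)) ≈ -14
(CH₃)₃C–Cl loses Cl⁻: pKₐ(HCl) ≈ -7
(CH₃)₃C–ONO₂ loses NO₃⁻: pKₐ(HNO₃) ≈ -1.3
(CH₃)₃C–N(CH₃)₃⁺ loses NR'₃: pKₐ(R'₃NH⁺) ≈ 10.7
(CH₃)₃C–OH loses OH⁻: pKₐ(H₂O) ≈ 15.7

(CH₃)₃C–N₂⁺ > (CH₃)₃C–OTf > (CH₃)₃C–Cl > (CH₃)₃C–ONO₂ > (CH₃)₃C–N(CH₃)₃⁺ > (CH₃)₃C–OH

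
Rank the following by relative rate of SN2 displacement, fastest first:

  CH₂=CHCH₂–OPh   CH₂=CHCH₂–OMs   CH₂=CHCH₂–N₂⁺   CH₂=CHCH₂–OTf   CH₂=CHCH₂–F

CH₂=CHCH₂–N₂⁺ > CH₂=CHCH₂–OTf > CH₂=CHCH₂–OMs > CH₂=CHCH₂–F > CH₂=CHCH₂–OPh

Identical carbon frameworks mean the comparison reduces to leaving-group quality.
A good leaving group is a weak base: the lower the pKₐ of its conjugate acid, the more readily it departs.
CH₂=CHCH₂–N₂⁺ loses N₂: no meaningful conjugate acid; N₂ departs as an exceptionally stable neutral molecule
CH₂=CHCH₂–OTf loses OTf⁻: pKₐ(CF₃SO₃H (triflic acid)) ≈ -14
CH₂=CHCH₂–OMs loses OMs⁻: pKₐ(CH₃SO₃H (MsOH)) ≈ -1.9
CH₂=CHCH₂–F loses F⁻: pKₐ(HF) ≈ 3.2
CH₂=CHCH₂–OPh loses PhO⁻: pKₐ(C₆H₅OH (phenol)) ≈ 10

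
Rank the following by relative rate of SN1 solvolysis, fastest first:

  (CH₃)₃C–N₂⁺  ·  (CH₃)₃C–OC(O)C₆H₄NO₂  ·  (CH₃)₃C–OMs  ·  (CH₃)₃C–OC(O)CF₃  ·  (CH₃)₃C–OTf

The skeletons are identical, so relative rate is governed entirely by leaving-group ability.
Rank by basicity of the departing species: weakest base leaves most easily.
(CH₃)₃C–N₂⁺ loses N₂: no meaningful conjugate acid; N₂ departs as an exceptionally stable neutral molecule
(CH₃)₃C–OTf loses OTf⁻: pKₐ(CF₃SO₃H (triflic acid)) ≈ -14
(CH₃)₃C–OMs loses OMs⁻: pKₐ(CH₃SO₃H (MsOH)) ≈ -1.9
(CH₃)₃C–OC(O)CF₃ loses CF₃COO⁻: pKₐ(CF₃COOH) ≈ 0.2
(CH₃)₃C–OC(O)C₆H₄NO₂ loses p-O₂N–C₆H₄–COO⁻: pKₐ(p-nitrobenzoic acid) ≈ 3.4

(CH₃)₃C–N₂⁺ > (CH₃)₃C–OTf > (CH₃)₃C–OMs > (CH₃)₃C–OC(O)CF₃ > (CH₃)₃C–OC(O)C₆H₄NO₂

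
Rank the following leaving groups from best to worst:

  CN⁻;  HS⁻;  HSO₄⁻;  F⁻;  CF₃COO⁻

A good leaving group is a weak base: the lower the pKₐ of its conjugate acid, the more readily it departs.
HSO₄⁻: pKₐ(H₂SO₄) ≈ -3 — conjugate base of a strong mineral acid
CF₃COO⁻: pKₐ(CF₃COOH) ≈ 0.2
F⁻: pKₐ(HF) ≈ 3.2 — small and strongly basic; the poor halide leaving group
HS⁻: pKₐ(H₂S) ≈ 7 — larger and more polarisable than the oxygen analogue
CN⁻: pKₐ(HCN) ≈ 9.2 — sp carbon stabilises the charge somewhat, but still a poor LG

HSO₄⁻ > CF₃COO⁻ > F⁻ > HS⁻ > CN⁻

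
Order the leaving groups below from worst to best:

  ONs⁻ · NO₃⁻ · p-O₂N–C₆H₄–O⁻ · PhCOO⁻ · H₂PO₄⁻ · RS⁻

ONs⁻: pKₐ(p-O₂NC₆H₄SO₃H) ≈ -3.5
NO₃⁻: pKₐ(HNO₃) ≈ -1.3
H₂PO₄⁻: pKₐ(H₃PO₄) ≈ 2.1
PhCOO⁻: pKₐ(C₆H₅COOH) ≈ 4.2
p-O₂N–C₆H₄–O⁻: pKₐ(p-nitrophenol) ≈ 7.2
RS⁻: pKₐ(RSH (a thiol)) ≈ 10.5
The question asks for worst first, so the sequence is read in increasing leaving-group ability.

RS⁻ < p-O₂N–C₆H₄–O⁻ < PhCOO⁻ < H₂PO₄⁻ < NO₃⁻ < ONs⁻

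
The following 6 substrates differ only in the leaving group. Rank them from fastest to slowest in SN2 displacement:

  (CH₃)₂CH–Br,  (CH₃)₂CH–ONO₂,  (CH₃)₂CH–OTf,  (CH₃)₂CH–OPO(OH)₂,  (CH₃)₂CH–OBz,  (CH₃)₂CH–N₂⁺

(CH₃)₂CH–N₂⁺ > (CH₃)₂CH–OTf > (CH₃)₂CH–Br > (CH₃)₂CH–ONO₂ > (CH₃)₂CH–OPO(OH)₂ > (CH₃)₂CH–OBz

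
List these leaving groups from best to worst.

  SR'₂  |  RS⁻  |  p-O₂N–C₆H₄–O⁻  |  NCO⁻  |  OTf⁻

Leaving-group ability tracks the stability of the departed species; conjugate-acid pKₐ is the usual yardstick (lower pKₐ → better LG).
OTf⁻: pKₐ(CF₃SO₃H (triflic acid)) ≈ -14
SR'₂: pKₐ(R'₂SH⁺) ≈ -7
NCO⁻: pKₐ(HOCN) ≈ 3.5
p-O₂N–C₆H₄–O⁻: pKₐ(p-nitrophenol) ≈ 7.2
RS⁻: pKₐ(RSH (a thiol)) ≈ 10.5

OTf⁻ > SR'₂ > NCO⁻ > p-O₂N–C₆H₄–O⁻ > RS⁻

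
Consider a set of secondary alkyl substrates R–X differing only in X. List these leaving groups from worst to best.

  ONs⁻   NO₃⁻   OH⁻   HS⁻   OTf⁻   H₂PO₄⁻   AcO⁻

A good leaving group is a weak base: the lower the pKₐ of its conjugate acid, the more readily it departs.
OTf⁻: pKₐ(CF₃SO₃H (triflic acid)) ≈ -14 — charge spread over three oxygens and a CF₃ group; the premier leaving group in synthesis
ONs⁻: pKₐ(p-O₂NC₆H₄SO₃H) ≈ -3.5 — p-nitro group further stabilises the sulfonate
NO₃⁻: pKₐ(HNO₃) ≈ -1.3 — resonance-delocalised over three oxygens
H₂PO₄⁻: pKₐ(H₃PO₄) ≈ 2.1 — moderate base; biological leaving group after further activation
AcO⁻: pKₐ(CH₃COOH) ≈ 4.8
HS⁻: pKₐ(H₂S) ≈ 7
OH⁻: pKₐ(H₂O) ≈ 15.7
The question asks for worst first, so the sequence is read in increasing leaving-group ability.

OH⁻ < HS⁻ < AcO⁻ < H₂PO₄⁻ < NO₃⁻ < ONs⁻ < OTf⁻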